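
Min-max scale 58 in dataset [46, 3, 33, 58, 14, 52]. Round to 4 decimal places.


Min = 3, Max = 58
Range = 58 - 3 = 55
Scaled = (x - min) / (max - min)
= (58 - 3) / 55
= 55 / 55
= 1.0000

1.0000


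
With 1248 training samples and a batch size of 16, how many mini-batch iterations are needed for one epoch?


Iterations per epoch = dataset_size / batch_size
= 1248 / 16
= 78

78


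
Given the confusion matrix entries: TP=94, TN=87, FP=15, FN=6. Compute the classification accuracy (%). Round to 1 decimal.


Accuracy = (TP + TN) / (TP + TN + FP + FN) * 100
= (94 + 87) / (94 + 87 + 15 + 6)
= 181 / 202
= 0.896
= 89.6%

89.6


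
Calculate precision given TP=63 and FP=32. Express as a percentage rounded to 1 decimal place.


Precision = TP / (TP + FP) * 100
= 63 / (63 + 32)
= 63 / 95
= 0.6632
= 66.3%

66.3


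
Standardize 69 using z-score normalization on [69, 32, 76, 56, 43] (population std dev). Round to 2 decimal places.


Mean = (69 + 32 + 76 + 56 + 43) / 5 = 55.2
Variance = sum((x_i - mean)^2) / n = 262.16
Std = sqrt(262.16) = 16.1914
Z = (x - mean) / std
= (69 - 55.2) / 16.1914
= 13.8 / 16.1914
= 0.85

0.85


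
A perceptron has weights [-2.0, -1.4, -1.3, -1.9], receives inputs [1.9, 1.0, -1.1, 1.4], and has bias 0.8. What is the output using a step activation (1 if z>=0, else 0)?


z = w . x + b
= -2.0*1.9 + -1.4*1.0 + -1.3*-1.1 + -1.9*1.4 + 0.8
= -3.8 + -1.4 + 1.43 + -2.66 + 0.8
= -6.43 + 0.8
= -5.63
Since z = -5.63 < 0, output = 0

0


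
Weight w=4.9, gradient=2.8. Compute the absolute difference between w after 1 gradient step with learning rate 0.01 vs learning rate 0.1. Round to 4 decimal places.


With lr=0.01: w_new = 4.9 - 0.01 * 2.8 = 4.872
With lr=0.1: w_new = 4.9 - 0.1 * 2.8 = 4.62
Absolute difference = |4.872 - 4.62|
= 0.2520

0.2520


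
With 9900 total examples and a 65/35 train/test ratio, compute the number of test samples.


Train samples = 9900 * 65% = 6435
Test samples = 9900 - 6435
= 3465

3465


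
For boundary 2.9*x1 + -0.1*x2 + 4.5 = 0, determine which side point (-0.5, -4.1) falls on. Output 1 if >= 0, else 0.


Compute 2.9 * -0.5 + -0.1 * -4.1 + 4.5
= -1.45 + 0.41 + 4.5
= 3.46
Since 3.46 >= 0, the point is on the positive side.

1


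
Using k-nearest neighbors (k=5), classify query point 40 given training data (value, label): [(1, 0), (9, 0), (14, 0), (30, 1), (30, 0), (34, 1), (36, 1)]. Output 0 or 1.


Distances from query 40:
Point 36 (class 1): distance = 4
Point 34 (class 1): distance = 6
Point 30 (class 0): distance = 10
Point 30 (class 1): distance = 10
Point 14 (class 0): distance = 26
K=5 nearest neighbors: classes = [1, 1, 0, 1, 0]
Votes for class 1: 3 / 5
Majority vote => class 1

1


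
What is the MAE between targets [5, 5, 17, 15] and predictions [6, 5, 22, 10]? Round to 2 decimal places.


Absolute errors: [1, 0, 5, 5]
Sum of absolute errors = 11
MAE = 11 / 4 = 2.75

2.75


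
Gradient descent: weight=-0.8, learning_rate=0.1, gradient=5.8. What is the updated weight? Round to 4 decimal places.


w_new = w_old - lr * gradient
= -0.8 - 0.1 * 5.8
= -0.8 - (0.58)
= -1.3800

-1.3800


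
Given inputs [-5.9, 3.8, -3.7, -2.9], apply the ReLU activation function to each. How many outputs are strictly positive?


ReLU(x) = max(0, x) for each element:
ReLU(-5.9) = 0
ReLU(3.8) = 3.8
ReLU(-3.7) = 0
ReLU(-2.9) = 0
Active neurons (>0): 1

1


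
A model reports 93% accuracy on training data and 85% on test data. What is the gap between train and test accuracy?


Gap = train_accuracy - test_accuracy
= 93 - 85
= 8%
This moderate gap may indicate mild overfitting.

8


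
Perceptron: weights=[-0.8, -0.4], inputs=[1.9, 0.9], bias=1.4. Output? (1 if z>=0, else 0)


z = w . x + b
= -0.8*1.9 + -0.4*0.9 + 1.4
= -1.52 + -0.36 + 1.4
= -1.88 + 1.4
= -0.48
Since z = -0.48 < 0, output = 0

0


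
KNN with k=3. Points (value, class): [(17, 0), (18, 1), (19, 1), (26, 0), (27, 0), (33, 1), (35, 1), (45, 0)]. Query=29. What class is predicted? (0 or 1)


Distances from query 29:
Point 27 (class 0): distance = 2
Point 26 (class 0): distance = 3
Point 33 (class 1): distance = 4
K=3 nearest neighbors: classes = [0, 0, 1]
Votes for class 1: 1 / 3
Majority vote => class 0

0


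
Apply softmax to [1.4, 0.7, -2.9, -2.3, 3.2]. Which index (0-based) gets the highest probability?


Softmax is a monotonic transformation, so it preserves the argmax.
We need to find the index of the maximum logit.
Index 0: 1.4
Index 1: 0.7
Index 2: -2.9
Index 3: -2.3
Index 4: 3.2
Maximum logit = 3.2 at index 4

4


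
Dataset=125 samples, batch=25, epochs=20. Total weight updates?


Iterations per epoch = 125 / 25 = 5
Total updates = iterations_per_epoch * epochs
= 5 * 20
= 100

100


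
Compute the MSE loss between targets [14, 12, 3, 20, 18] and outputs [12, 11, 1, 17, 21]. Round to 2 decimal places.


Differences: [2, 1, 2, 3, -3]
Squared errors: [4, 1, 4, 9, 9]
Sum of squared errors = 27
MSE = 27 / 5 = 5.40

5.40


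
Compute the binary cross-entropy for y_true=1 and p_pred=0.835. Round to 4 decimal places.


For y=1: Loss = -log(p)
= -log(0.835)
= -(-0.1803)
= 0.1803

0.1803


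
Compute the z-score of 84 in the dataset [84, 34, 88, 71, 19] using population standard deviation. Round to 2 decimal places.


Mean = (84 + 34 + 88 + 71 + 19) / 5 = 59.2
Variance = sum((x_i - mean)^2) / n = 766.96
Std = sqrt(766.96) = 27.694
Z = (x - mean) / std
= (84 - 59.2) / 27.694
= 24.8 / 27.694
= 0.90

0.90


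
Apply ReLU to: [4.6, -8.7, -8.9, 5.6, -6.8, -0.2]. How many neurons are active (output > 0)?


ReLU(x) = max(0, x) for each element:
ReLU(4.6) = 4.6
ReLU(-8.7) = 0
ReLU(-8.9) = 0
ReLU(5.6) = 5.6
ReLU(-6.8) = 0
ReLU(-0.2) = 0
Active neurons (>0): 2

2


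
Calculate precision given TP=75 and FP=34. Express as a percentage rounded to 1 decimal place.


Precision = TP / (TP + FP) * 100
= 75 / (75 + 34)
= 75 / 109
= 0.6881
= 68.8%

68.8


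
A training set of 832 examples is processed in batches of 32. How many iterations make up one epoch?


Iterations per epoch = dataset_size / batch_size
= 832 / 32
= 26

26


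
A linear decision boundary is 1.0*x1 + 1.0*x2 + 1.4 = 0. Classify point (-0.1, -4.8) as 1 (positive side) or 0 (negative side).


Compute 1.0 * -0.1 + 1.0 * -4.8 + 1.4
= -0.1 + -4.8 + 1.4
= -3.5
Since -3.5 < 0, the point is on the negative side.

0


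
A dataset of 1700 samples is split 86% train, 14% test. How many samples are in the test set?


Train samples = 1700 * 86% = 1462
Test samples = 1700 - 1462
= 238

238


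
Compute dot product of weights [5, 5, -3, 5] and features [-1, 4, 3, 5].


Element-wise products:
5 * -1 = -5
5 * 4 = 20
-3 * 3 = -9
5 * 5 = 25
Sum = -5 + 20 + -9 + 25
= 31

31


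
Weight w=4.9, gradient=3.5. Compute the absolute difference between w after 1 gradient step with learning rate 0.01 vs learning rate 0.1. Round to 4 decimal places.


With lr=0.01: w_new = 4.9 - 0.01 * 3.5 = 4.865
With lr=0.1: w_new = 4.9 - 0.1 * 3.5 = 4.55
Absolute difference = |4.865 - 4.55|
= 0.3150

0.3150


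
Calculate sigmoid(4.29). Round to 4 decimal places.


sigmoid(z) = 1 / (1 + exp(-z))
exp(-(4.29)) = exp(-4.29) = 0.0137
1 + 0.0137 = 1.0137
1 / 1.0137 = 0.9865

0.9865


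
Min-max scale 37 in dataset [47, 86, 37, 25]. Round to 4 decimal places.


Min = 25, Max = 86
Range = 86 - 25 = 61
Scaled = (x - min) / (max - min)
= (37 - 25) / 61
= 12 / 61
= 0.1967

0.1967


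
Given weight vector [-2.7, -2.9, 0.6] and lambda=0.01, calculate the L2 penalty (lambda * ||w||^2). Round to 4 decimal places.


Squaring each weight:
(-2.7)^2 = 7.29
(-2.9)^2 = 8.41
0.6^2 = 0.36
Sum of squares = 16.06
Penalty = 0.01 * 16.06 = 0.1606

0.1606


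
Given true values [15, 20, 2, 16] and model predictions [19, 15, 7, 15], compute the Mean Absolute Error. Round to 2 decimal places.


Absolute errors: [4, 5, 5, 1]
Sum of absolute errors = 15
MAE = 15 / 4 = 3.75

3.75


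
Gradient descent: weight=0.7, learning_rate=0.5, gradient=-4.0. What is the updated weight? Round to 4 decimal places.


w_new = w_old - lr * gradient
= 0.7 - 0.5 * -4.0
= 0.7 - (-2.0)
= 2.7000

2.7000


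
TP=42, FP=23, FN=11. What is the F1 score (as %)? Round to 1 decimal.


Precision = TP / (TP + FP) = 42 / 65 = 0.6462
Recall = TP / (TP + FN) = 42 / 53 = 0.7925
F1 = 2 * P * R / (P + R)
= 2 * 0.6462 * 0.7925 / (0.6462 + 0.7925)
= 1.0241 / 1.4386
= 0.7119
As percentage: 71.2%

71.2


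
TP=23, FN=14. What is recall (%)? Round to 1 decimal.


Recall = TP / (TP + FN) * 100
= 23 / (23 + 14)
= 23 / 37
= 0.6216
= 62.2%

62.2


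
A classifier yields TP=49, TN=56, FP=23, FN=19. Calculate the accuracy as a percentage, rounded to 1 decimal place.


Accuracy = (TP + TN) / (TP + TN + FP + FN) * 100
= (49 + 56) / (49 + 56 + 23 + 19)
= 105 / 147
= 0.7143
= 71.4%

71.4


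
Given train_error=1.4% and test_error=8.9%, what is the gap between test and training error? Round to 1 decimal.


Generalization gap = test_error - train_error
= 8.9 - 1.4
= 7.5%
A moderate gap.

7.5


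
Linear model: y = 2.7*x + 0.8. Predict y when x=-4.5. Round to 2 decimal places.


y = 2.7 * -4.5 + (0.8)
= -12.15 + (0.8)
= -11.35

-11.35


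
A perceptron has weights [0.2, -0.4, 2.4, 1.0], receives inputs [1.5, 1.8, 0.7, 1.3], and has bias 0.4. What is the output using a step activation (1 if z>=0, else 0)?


z = w . x + b
= 0.2*1.5 + -0.4*1.8 + 2.4*0.7 + 1.0*1.3 + 0.4
= 0.3 + -0.72 + 1.68 + 1.3 + 0.4
= 2.56 + 0.4
= 2.96
Since z = 2.96 >= 0, output = 1

1


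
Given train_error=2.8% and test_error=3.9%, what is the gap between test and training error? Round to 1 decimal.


Generalization gap = test_error - train_error
= 3.9 - 2.8
= 1.1%
A small gap suggests good generalization.

1.1


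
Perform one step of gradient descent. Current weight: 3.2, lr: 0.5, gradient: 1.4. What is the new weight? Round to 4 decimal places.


w_new = w_old - lr * gradient
= 3.2 - 0.5 * 1.4
= 3.2 - (0.7)
= 2.5000

2.5000


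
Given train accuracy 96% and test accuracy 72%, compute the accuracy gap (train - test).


Gap = train_accuracy - test_accuracy
= 96 - 72
= 24%
This large gap strongly indicates overfitting.

24


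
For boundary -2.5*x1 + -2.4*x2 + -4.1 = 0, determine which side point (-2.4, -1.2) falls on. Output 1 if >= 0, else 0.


Compute -2.5 * -2.4 + -2.4 * -1.2 + -4.1
= 6.0 + 2.88 + -4.1
= 4.78
Since 4.78 >= 0, the point is on the positive side.

1


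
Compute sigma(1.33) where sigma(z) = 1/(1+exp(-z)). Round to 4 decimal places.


sigmoid(z) = 1 / (1 + exp(-z))
exp(-(1.33)) = exp(-1.33) = 0.2645
1 + 0.2645 = 1.2645
1 / 1.2645 = 0.7908

0.7908


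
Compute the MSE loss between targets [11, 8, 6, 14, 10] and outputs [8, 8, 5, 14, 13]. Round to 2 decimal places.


Differences: [3, 0, 1, 0, -3]
Squared errors: [9, 0, 1, 0, 9]
Sum of squared errors = 19
MSE = 19 / 5 = 3.80

3.80


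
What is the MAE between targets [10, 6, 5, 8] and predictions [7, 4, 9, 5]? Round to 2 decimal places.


Absolute errors: [3, 2, 4, 3]
Sum of absolute errors = 12
MAE = 12 / 4 = 3.00

3.00


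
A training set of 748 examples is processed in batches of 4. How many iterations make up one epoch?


Iterations per epoch = dataset_size / batch_size
= 748 / 4
= 187

187


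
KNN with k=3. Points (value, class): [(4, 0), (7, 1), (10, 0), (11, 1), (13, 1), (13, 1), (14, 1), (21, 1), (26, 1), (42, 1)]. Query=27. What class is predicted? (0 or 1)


Distances from query 27:
Point 26 (class 1): distance = 1
Point 21 (class 1): distance = 6
Point 14 (class 1): distance = 13
K=3 nearest neighbors: classes = [1, 1, 1]
Votes for class 1: 3 / 3
Majority vote => class 1

1


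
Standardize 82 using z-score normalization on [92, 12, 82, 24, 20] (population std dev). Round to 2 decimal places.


Mean = (92 + 12 + 82 + 24 + 20) / 5 = 46.0
Variance = sum((x_i - mean)^2) / n = 1145.6
Std = sqrt(1145.6) = 33.8467
Z = (x - mean) / std
= (82 - 46.0) / 33.8467
= 36.0 / 33.8467
= 1.06

1.06


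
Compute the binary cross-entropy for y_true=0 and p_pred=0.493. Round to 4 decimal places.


For y=0: Loss = -log(1-p)
= -log(1 - 0.493)
= -log(0.507)
= -(-0.6792)
= 0.6792

0.6792


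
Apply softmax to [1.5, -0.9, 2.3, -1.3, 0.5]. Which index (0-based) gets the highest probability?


Softmax is a monotonic transformation, so it preserves the argmax.
We need to find the index of the maximum logit.
Index 0: 1.5
Index 1: -0.9
Index 2: 2.3
Index 3: -1.3
Index 4: 0.5
Maximum logit = 2.3 at index 2

2


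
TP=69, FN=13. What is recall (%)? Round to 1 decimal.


Recall = TP / (TP + FN) * 100
= 69 / (69 + 13)
= 69 / 82
= 0.8415
= 84.1%

84.1


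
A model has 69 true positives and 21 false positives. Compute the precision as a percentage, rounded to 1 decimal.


Precision = TP / (TP + FP) * 100
= 69 / (69 + 21)
= 69 / 90
= 0.7667
= 76.7%

76.7


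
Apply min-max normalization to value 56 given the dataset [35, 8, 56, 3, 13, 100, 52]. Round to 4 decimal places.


Min = 3, Max = 100
Range = 100 - 3 = 97
Scaled = (x - min) / (max - min)
= (56 - 3) / 97
= 53 / 97
= 0.5464

0.5464


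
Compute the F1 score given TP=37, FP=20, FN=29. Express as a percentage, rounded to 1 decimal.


Precision = TP / (TP + FP) = 37 / 57 = 0.6491
Recall = TP / (TP + FN) = 37 / 66 = 0.5606
F1 = 2 * P * R / (P + R)
= 2 * 0.6491 * 0.5606 / (0.6491 + 0.5606)
= 0.7278 / 1.2097
= 0.6016
As percentage: 60.2%

60.2


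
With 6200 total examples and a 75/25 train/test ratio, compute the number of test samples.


Train samples = 6200 * 75% = 4650
Test samples = 6200 - 4650
= 1550

1550


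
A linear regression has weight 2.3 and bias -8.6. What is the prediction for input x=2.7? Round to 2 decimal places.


y = 2.3 * 2.7 + (-8.6)
= 6.21 + (-8.6)
= -2.39

-2.39


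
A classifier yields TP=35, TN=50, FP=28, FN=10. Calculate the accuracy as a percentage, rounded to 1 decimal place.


Accuracy = (TP + TN) / (TP + TN + FP + FN) * 100
= (35 + 50) / (35 + 50 + 28 + 10)
= 85 / 123
= 0.6911
= 69.1%

69.1


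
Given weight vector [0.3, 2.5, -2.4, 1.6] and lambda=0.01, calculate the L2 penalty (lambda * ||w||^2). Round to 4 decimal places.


Squaring each weight:
0.3^2 = 0.09
2.5^2 = 6.25
(-2.4)^2 = 5.76
1.6^2 = 2.56
Sum of squares = 14.66
Penalty = 0.01 * 14.66 = 0.1466

0.1466


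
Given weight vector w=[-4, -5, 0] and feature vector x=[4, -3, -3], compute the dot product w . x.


Element-wise products:
-4 * 4 = -16
-5 * -3 = 15
0 * -3 = 0
Sum = -16 + 15 + 0
= -1

-1


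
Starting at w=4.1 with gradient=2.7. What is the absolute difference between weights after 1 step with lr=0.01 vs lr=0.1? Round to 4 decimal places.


With lr=0.01: w_new = 4.1 - 0.01 * 2.7 = 4.073
With lr=0.1: w_new = 4.1 - 0.1 * 2.7 = 3.83
Absolute difference = |4.073 - 3.83|
= 0.2430

0.2430


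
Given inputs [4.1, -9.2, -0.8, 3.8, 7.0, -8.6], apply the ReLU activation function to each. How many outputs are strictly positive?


ReLU(x) = max(0, x) for each element:
ReLU(4.1) = 4.1
ReLU(-9.2) = 0
ReLU(-0.8) = 0
ReLU(3.8) = 3.8
ReLU(7.0) = 7.0
ReLU(-8.6) = 0
Active neurons (>0): 3

3


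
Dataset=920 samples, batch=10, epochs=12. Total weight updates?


Iterations per epoch = 920 / 10 = 92
Total updates = iterations_per_epoch * epochs
= 92 * 12
= 1104

1104


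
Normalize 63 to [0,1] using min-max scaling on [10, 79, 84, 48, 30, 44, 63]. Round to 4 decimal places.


Min = 10, Max = 84
Range = 84 - 10 = 74
Scaled = (x - min) / (max - min)
= (63 - 10) / 74
= 53 / 74
= 0.7162

0.7162


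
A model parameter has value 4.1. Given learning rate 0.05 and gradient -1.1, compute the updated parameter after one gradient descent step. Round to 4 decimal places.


w_new = w_old - lr * gradient
= 4.1 - 0.05 * -1.1
= 4.1 - (-0.055)
= 4.1550

4.1550


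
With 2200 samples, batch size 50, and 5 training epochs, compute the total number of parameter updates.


Iterations per epoch = 2200 / 50 = 44
Total updates = iterations_per_epoch * epochs
= 44 * 5
= 220

220


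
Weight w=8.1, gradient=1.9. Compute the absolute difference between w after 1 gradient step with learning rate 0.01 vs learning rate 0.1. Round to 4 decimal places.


With lr=0.01: w_new = 8.1 - 0.01 * 1.9 = 8.081
With lr=0.1: w_new = 8.1 - 0.1 * 1.9 = 7.91
Absolute difference = |8.081 - 7.91|
= 0.1710

0.1710


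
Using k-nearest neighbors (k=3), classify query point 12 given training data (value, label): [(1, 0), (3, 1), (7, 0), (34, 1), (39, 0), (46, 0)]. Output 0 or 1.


Distances from query 12:
Point 7 (class 0): distance = 5
Point 3 (class 1): distance = 9
Point 1 (class 0): distance = 11
K=3 nearest neighbors: classes = [0, 1, 0]
Votes for class 1: 1 / 3
Majority vote => class 0

0


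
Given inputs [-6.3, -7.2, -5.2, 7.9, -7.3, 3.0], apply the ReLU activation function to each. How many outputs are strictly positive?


ReLU(x) = max(0, x) for each element:
ReLU(-6.3) = 0
ReLU(-7.2) = 0
ReLU(-5.2) = 0
ReLU(7.9) = 7.9
ReLU(-7.3) = 0
ReLU(3.0) = 3.0
Active neurons (>0): 2

2


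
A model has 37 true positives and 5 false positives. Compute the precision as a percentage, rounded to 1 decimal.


Precision = TP / (TP + FP) * 100
= 37 / (37 + 5)
= 37 / 42
= 0.881
= 88.1%

88.1


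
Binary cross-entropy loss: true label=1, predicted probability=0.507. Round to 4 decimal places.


For y=1: Loss = -log(p)
= -log(0.507)
= -(-0.6792)
= 0.6792

0.6792


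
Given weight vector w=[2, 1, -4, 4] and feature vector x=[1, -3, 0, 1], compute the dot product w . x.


Element-wise products:
2 * 1 = 2
1 * -3 = -3
-4 * 0 = 0
4 * 1 = 4
Sum = 2 + -3 + 0 + 4
= 3

3


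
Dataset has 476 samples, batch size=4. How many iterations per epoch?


Iterations per epoch = dataset_size / batch_size
= 476 / 4
= 119

119


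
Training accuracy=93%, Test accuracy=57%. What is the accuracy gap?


Gap = train_accuracy - test_accuracy
= 93 - 57
= 36%
This large gap strongly indicates overfitting.

36


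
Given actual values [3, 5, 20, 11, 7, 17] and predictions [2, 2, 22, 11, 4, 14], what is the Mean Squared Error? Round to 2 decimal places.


Differences: [1, 3, -2, 0, 3, 3]
Squared errors: [1, 9, 4, 0, 9, 9]
Sum of squared errors = 32
MSE = 32 / 6 = 5.33

5.33


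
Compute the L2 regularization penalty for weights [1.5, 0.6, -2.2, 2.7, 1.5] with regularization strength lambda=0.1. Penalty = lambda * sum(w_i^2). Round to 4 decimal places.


Squaring each weight:
1.5^2 = 2.25
0.6^2 = 0.36
(-2.2)^2 = 4.84
2.7^2 = 7.29
1.5^2 = 2.25
Sum of squares = 16.99
Penalty = 0.1 * 16.99 = 1.6990

1.6990


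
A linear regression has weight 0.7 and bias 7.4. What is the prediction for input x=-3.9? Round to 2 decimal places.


y = 0.7 * -3.9 + (7.4)
= -2.73 + (7.4)
= 4.67

4.67


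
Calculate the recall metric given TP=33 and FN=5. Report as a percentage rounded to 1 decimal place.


Recall = TP / (TP + FN) * 100
= 33 / (33 + 5)
= 33 / 38
= 0.8684
= 86.8%

86.8


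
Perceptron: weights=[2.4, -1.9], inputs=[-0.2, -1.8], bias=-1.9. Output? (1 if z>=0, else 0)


z = w . x + b
= 2.4*-0.2 + -1.9*-1.8 + -1.9
= -0.48 + 3.42 + -1.9
= 2.94 + -1.9
= 1.04
Since z = 1.04 >= 0, output = 1

1


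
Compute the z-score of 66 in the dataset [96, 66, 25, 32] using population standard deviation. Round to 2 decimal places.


Mean = (96 + 66 + 25 + 32) / 4 = 54.75
Variance = sum((x_i - mean)^2) / n = 807.6875
Std = sqrt(807.6875) = 28.4198
Z = (x - mean) / std
= (66 - 54.75) / 28.4198
= 11.25 / 28.4198
= 0.40

0.40


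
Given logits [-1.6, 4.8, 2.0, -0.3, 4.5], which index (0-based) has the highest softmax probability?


Softmax is a monotonic transformation, so it preserves the argmax.
We need to find the index of the maximum logit.
Index 0: -1.6
Index 1: 4.8
Index 2: 2.0
Index 3: -0.3
Index 4: 4.5
Maximum logit = 4.8 at index 1

1


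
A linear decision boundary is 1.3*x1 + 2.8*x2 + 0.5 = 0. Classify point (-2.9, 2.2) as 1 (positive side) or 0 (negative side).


Compute 1.3 * -2.9 + 2.8 * 2.2 + 0.5
= -3.77 + 6.16 + 0.5
= 2.89
Since 2.89 >= 0, the point is on the positive side.

1


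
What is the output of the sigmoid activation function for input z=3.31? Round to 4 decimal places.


sigmoid(z) = 1 / (1 + exp(-z))
exp(-(3.31)) = exp(-3.31) = 0.0365
1 + 0.0365 = 1.0365
1 / 1.0365 = 0.9648

0.9648


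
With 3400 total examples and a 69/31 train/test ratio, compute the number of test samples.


Train samples = 3400 * 69% = 2346
Test samples = 3400 - 2346
= 1054

1054


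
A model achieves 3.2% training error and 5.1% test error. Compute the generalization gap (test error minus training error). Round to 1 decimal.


Generalization gap = test_error - train_error
= 5.1 - 3.2
= 1.9%
A small gap suggests good generalization.

1.9


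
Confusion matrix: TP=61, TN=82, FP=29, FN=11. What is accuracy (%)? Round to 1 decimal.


Accuracy = (TP + TN) / (TP + TN + FP + FN) * 100
= (61 + 82) / (61 + 82 + 29 + 11)
= 143 / 183
= 0.7814
= 78.1%

78.1


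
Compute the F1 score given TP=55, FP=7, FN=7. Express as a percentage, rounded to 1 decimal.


Precision = TP / (TP + FP) = 55 / 62 = 0.8871
Recall = TP / (TP + FN) = 55 / 62 = 0.8871
F1 = 2 * P * R / (P + R)
= 2 * 0.8871 * 0.8871 / (0.8871 + 0.8871)
= 1.5739 / 1.7742
= 0.8871
As percentage: 88.7%

88.7


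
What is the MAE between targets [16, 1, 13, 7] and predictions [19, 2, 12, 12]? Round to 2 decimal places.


Absolute errors: [3, 1, 1, 5]
Sum of absolute errors = 10
MAE = 10 / 4 = 2.50

2.50


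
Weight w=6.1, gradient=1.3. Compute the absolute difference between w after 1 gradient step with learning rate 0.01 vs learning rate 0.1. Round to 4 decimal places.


With lr=0.01: w_new = 6.1 - 0.01 * 1.3 = 6.087
With lr=0.1: w_new = 6.1 - 0.1 * 1.3 = 5.97
Absolute difference = |6.087 - 5.97|
= 0.1170

0.1170


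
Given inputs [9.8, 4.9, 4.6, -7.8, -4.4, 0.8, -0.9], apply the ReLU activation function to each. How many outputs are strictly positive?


ReLU(x) = max(0, x) for each element:
ReLU(9.8) = 9.8
ReLU(4.9) = 4.9
ReLU(4.6) = 4.6
ReLU(-7.8) = 0
ReLU(-4.4) = 0
ReLU(0.8) = 0.8
ReLU(-0.9) = 0
Active neurons (>0): 4

4


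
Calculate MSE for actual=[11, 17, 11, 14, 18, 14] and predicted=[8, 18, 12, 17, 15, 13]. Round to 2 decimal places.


Differences: [3, -1, -1, -3, 3, 1]
Squared errors: [9, 1, 1, 9, 9, 1]
Sum of squared errors = 30
MSE = 30 / 6 = 5.00

5.00


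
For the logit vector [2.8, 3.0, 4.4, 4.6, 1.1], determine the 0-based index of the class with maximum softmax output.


Softmax is a monotonic transformation, so it preserves the argmax.
We need to find the index of the maximum logit.
Index 0: 2.8
Index 1: 3.0
Index 2: 4.4
Index 3: 4.6
Index 4: 1.1
Maximum logit = 4.6 at index 3

3


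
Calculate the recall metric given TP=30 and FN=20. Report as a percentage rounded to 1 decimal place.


Recall = TP / (TP + FN) * 100
= 30 / (30 + 20)
= 30 / 50
= 0.6
= 60.0%

60.0


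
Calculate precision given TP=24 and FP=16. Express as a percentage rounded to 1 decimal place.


Precision = TP / (TP + FP) * 100
= 24 / (24 + 16)
= 24 / 40
= 0.6
= 60.0%

60.0


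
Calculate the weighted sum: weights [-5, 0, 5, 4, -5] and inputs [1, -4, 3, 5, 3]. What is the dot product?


Element-wise products:
-5 * 1 = -5
0 * -4 = 0
5 * 3 = 15
4 * 5 = 20
-5 * 3 = -15
Sum = -5 + 0 + 15 + 20 + -15
= 15

15


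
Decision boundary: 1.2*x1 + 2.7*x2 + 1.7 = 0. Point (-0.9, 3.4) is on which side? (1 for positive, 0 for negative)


Compute 1.2 * -0.9 + 2.7 * 3.4 + 1.7
= -1.08 + 9.18 + 1.7
= 9.8
Since 9.8 >= 0, the point is on the positive side.

1


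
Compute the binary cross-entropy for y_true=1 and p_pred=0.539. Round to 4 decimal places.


For y=1: Loss = -log(p)
= -log(0.539)
= -(-0.618)
= 0.6180

0.6180


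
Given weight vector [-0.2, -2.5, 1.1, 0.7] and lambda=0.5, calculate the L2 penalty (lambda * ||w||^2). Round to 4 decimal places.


Squaring each weight:
(-0.2)^2 = 0.04
(-2.5)^2 = 6.25
1.1^2 = 1.21
0.7^2 = 0.49
Sum of squares = 7.99
Penalty = 0.5 * 7.99 = 3.9950

3.9950


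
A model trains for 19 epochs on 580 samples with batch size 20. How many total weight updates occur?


Iterations per epoch = 580 / 20 = 29
Total updates = iterations_per_epoch * epochs
= 29 * 19
= 551

551


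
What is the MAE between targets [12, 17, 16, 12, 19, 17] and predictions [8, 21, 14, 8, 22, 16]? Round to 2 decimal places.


Absolute errors: [4, 4, 2, 4, 3, 1]
Sum of absolute errors = 18
MAE = 18 / 6 = 3.00

3.00


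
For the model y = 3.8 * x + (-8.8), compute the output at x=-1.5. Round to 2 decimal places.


y = 3.8 * -1.5 + (-8.8)
= -5.7 + (-8.8)
= -14.50

-14.50


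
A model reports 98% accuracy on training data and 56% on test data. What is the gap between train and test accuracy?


Gap = train_accuracy - test_accuracy
= 98 - 56
= 42%
This large gap strongly indicates overfitting.

42


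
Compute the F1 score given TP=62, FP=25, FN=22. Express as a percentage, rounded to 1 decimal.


Precision = TP / (TP + FP) = 62 / 87 = 0.7126
Recall = TP / (TP + FN) = 62 / 84 = 0.7381
F1 = 2 * P * R / (P + R)
= 2 * 0.7126 * 0.7381 / (0.7126 + 0.7381)
= 1.052 / 1.4507
= 0.7251
As percentage: 72.5%

72.5


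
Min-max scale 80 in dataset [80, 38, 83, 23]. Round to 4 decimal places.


Min = 23, Max = 83
Range = 83 - 23 = 60
Scaled = (x - min) / (max - min)
= (80 - 23) / 60
= 57 / 60
= 0.9500

0.9500


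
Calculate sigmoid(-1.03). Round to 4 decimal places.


sigmoid(z) = 1 / (1 + exp(-z))
exp(-(-1.03)) = exp(1.03) = 2.8011
1 + 2.8011 = 3.8011
1 / 3.8011 = 0.2631

0.2631


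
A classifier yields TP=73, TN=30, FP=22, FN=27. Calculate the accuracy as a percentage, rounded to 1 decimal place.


Accuracy = (TP + TN) / (TP + TN + FP + FN) * 100
= (73 + 30) / (73 + 30 + 22 + 27)
= 103 / 152
= 0.6776
= 67.8%

67.8


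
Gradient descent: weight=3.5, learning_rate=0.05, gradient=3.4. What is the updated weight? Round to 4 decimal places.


w_new = w_old - lr * gradient
= 3.5 - 0.05 * 3.4
= 3.5 - (0.17)
= 3.3300

3.3300


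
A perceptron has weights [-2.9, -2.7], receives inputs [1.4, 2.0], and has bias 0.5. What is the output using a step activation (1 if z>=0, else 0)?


z = w . x + b
= -2.9*1.4 + -2.7*2.0 + 0.5
= -4.06 + -5.4 + 0.5
= -9.46 + 0.5
= -8.96
Since z = -8.96 < 0, output = 0

0


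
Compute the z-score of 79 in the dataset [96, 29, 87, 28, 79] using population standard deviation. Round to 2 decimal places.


Mean = (96 + 29 + 87 + 28 + 79) / 5 = 63.8
Variance = sum((x_i - mean)^2) / n = 859.76
Std = sqrt(859.76) = 29.3217
Z = (x - mean) / std
= (79 - 63.8) / 29.3217
= 15.2 / 29.3217
= 0.52

0.52


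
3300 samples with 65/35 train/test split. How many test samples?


Train samples = 3300 * 65% = 2145
Test samples = 3300 - 2145
= 1155

1155


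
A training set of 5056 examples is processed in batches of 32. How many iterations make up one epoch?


Iterations per epoch = dataset_size / batch_size
= 5056 / 32
= 158

158


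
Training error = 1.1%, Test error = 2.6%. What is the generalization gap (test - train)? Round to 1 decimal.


Generalization gap = test_error - train_error
= 2.6 - 1.1
= 1.5%
A small gap suggests good generalization.

1.5


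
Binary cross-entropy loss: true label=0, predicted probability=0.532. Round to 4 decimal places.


For y=0: Loss = -log(1-p)
= -log(1 - 0.532)
= -log(0.468)
= -(-0.7593)
= 0.7593

0.7593


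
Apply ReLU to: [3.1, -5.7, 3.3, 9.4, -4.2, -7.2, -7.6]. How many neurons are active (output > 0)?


ReLU(x) = max(0, x) for each element:
ReLU(3.1) = 3.1
ReLU(-5.7) = 0
ReLU(3.3) = 3.3
ReLU(9.4) = 9.4
ReLU(-4.2) = 0
ReLU(-7.2) = 0
ReLU(-7.6) = 0
Active neurons (>0): 3

3


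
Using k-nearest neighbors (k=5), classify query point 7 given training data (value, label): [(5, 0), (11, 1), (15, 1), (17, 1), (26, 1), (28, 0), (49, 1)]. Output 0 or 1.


Distances from query 7:
Point 5 (class 0): distance = 2
Point 11 (class 1): distance = 4
Point 15 (class 1): distance = 8
Point 17 (class 1): distance = 10
Point 26 (class 1): distance = 19
K=5 nearest neighbors: classes = [0, 1, 1, 1, 1]
Votes for class 1: 4 / 5
Majority vote => class 1

1


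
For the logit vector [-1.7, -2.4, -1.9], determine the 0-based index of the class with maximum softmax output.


Softmax is a monotonic transformation, so it preserves the argmax.
We need to find the index of the maximum logit.
Index 0: -1.7
Index 1: -2.4
Index 2: -1.9
Maximum logit = -1.7 at index 0

0


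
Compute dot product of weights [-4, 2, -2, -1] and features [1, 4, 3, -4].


Element-wise products:
-4 * 1 = -4
2 * 4 = 8
-2 * 3 = -6
-1 * -4 = 4
Sum = -4 + 8 + -6 + 4
= 2

2


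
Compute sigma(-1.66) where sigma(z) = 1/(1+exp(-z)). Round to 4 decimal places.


sigmoid(z) = 1 / (1 + exp(-z))
exp(-(-1.66)) = exp(1.66) = 5.2593
1 + 5.2593 = 6.2593
1 / 6.2593 = 0.1598

0.1598


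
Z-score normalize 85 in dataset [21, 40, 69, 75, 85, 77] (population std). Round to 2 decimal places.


Mean = (21 + 40 + 69 + 75 + 85 + 77) / 6 = 61.1667
Variance = sum((x_i - mean)^2) / n = 522.1389
Std = sqrt(522.1389) = 22.8504
Z = (x - mean) / std
= (85 - 61.1667) / 22.8504
= 23.8333 / 22.8504
= 1.04

1.04


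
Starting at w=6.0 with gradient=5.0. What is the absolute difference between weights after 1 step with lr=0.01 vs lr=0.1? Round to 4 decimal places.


With lr=0.01: w_new = 6.0 - 0.01 * 5.0 = 5.95
With lr=0.1: w_new = 6.0 - 0.1 * 5.0 = 5.5
Absolute difference = |5.95 - 5.5|
= 0.4500

0.4500


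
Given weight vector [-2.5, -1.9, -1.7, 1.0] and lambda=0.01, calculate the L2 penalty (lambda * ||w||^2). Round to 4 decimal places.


Squaring each weight:
(-2.5)^2 = 6.25
(-1.9)^2 = 3.61
(-1.7)^2 = 2.89
1.0^2 = 1.0
Sum of squares = 13.75
Penalty = 0.01 * 13.75 = 0.1375

0.1375


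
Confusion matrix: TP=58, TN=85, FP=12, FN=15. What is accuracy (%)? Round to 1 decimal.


Accuracy = (TP + TN) / (TP + TN + FP + FN) * 100
= (58 + 85) / (58 + 85 + 12 + 15)
= 143 / 170
= 0.8412
= 84.1%

84.1


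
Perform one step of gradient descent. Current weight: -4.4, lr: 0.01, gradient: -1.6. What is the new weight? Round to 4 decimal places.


w_new = w_old - lr * gradient
= -4.4 - 0.01 * -1.6
= -4.4 - (-0.016)
= -4.3840

-4.3840


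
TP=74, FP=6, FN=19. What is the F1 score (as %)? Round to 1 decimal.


Precision = TP / (TP + FP) = 74 / 80 = 0.925
Recall = TP / (TP + FN) = 74 / 93 = 0.7957
F1 = 2 * P * R / (P + R)
= 2 * 0.925 * 0.7957 / (0.925 + 0.7957)
= 1.472 / 1.7207
= 0.8555
As percentage: 85.5%

85.5


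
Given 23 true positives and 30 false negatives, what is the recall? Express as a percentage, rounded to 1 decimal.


Recall = TP / (TP + FN) * 100
= 23 / (23 + 30)
= 23 / 53
= 0.434
= 43.4%

43.4


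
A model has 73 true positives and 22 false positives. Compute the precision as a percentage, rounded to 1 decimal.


Precision = TP / (TP + FP) * 100
= 73 / (73 + 22)
= 73 / 95
= 0.7684
= 76.8%

76.8


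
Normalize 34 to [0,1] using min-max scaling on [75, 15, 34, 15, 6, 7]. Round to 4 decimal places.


Min = 6, Max = 75
Range = 75 - 6 = 69
Scaled = (x - min) / (max - min)
= (34 - 6) / 69
= 28 / 69
= 0.4058

0.4058


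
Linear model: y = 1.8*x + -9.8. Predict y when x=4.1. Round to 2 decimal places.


y = 1.8 * 4.1 + (-9.8)
= 7.38 + (-9.8)
= -2.42

-2.42


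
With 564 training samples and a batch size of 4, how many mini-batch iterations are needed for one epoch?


Iterations per epoch = dataset_size / batch_size
= 564 / 4
= 141

141


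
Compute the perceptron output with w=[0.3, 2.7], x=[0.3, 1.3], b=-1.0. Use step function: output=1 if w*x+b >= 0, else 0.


z = w . x + b
= 0.3*0.3 + 2.7*1.3 + -1.0
= 0.09 + 3.51 + -1.0
= 3.6 + -1.0
= 2.6
Since z = 2.6 >= 0, output = 1

1


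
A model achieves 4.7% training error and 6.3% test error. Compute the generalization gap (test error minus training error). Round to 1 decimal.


Generalization gap = test_error - train_error
= 6.3 - 4.7
= 1.6%
A small gap suggests good generalization.

1.6


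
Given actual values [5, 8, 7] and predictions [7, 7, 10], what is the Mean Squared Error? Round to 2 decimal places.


Differences: [-2, 1, -3]
Squared errors: [4, 1, 9]
Sum of squared errors = 14
MSE = 14 / 3 = 4.67

4.67


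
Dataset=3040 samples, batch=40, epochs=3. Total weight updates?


Iterations per epoch = 3040 / 40 = 76
Total updates = iterations_per_epoch * epochs
= 76 * 3
= 228

228


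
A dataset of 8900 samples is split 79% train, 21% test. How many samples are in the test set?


Train samples = 8900 * 79% = 7031
Test samples = 8900 - 7031
= 1869

1869


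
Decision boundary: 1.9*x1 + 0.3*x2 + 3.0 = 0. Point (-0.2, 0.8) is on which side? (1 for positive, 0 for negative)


Compute 1.9 * -0.2 + 0.3 * 0.8 + 3.0
= -0.38 + 0.24 + 3.0
= 2.86
Since 2.86 >= 0, the point is on the positive side.

1


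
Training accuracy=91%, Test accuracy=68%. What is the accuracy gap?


Gap = train_accuracy - test_accuracy
= 91 - 68
= 23%
This large gap strongly indicates overfitting.

23


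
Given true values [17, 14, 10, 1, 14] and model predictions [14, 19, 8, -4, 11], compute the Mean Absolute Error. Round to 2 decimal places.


Absolute errors: [3, 5, 2, 5, 3]
Sum of absolute errors = 18
MAE = 18 / 5 = 3.60

3.60


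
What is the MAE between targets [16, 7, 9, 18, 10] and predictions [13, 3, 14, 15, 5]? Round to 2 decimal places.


Absolute errors: [3, 4, 5, 3, 5]
Sum of absolute errors = 20
MAE = 20 / 5 = 4.00

4.00


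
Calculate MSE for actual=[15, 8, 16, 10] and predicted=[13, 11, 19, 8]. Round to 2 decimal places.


Differences: [2, -3, -3, 2]
Squared errors: [4, 9, 9, 4]
Sum of squared errors = 26
MSE = 26 / 4 = 6.50

6.50


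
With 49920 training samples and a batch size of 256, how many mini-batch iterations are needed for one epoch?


Iterations per epoch = dataset_size / batch_size
= 49920 / 256
= 195

195


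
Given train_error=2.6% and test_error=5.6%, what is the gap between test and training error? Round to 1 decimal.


Generalization gap = test_error - train_error
= 5.6 - 2.6
= 3.0%
A moderate gap.

3.0


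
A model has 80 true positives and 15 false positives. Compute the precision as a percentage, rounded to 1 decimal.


Precision = TP / (TP + FP) * 100
= 80 / (80 + 15)
= 80 / 95
= 0.8421
= 84.2%

84.2


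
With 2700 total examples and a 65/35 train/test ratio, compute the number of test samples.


Train samples = 2700 * 65% = 1755
Test samples = 2700 - 1755
= 945

945


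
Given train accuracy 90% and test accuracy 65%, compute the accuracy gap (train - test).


Gap = train_accuracy - test_accuracy
= 90 - 65
= 25%
This large gap strongly indicates overfitting.

25


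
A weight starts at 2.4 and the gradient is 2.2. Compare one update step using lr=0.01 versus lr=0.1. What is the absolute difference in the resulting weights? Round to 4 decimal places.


With lr=0.01: w_new = 2.4 - 0.01 * 2.2 = 2.378
With lr=0.1: w_new = 2.4 - 0.1 * 2.2 = 2.18
Absolute difference = |2.378 - 2.18|
= 0.1980

0.1980


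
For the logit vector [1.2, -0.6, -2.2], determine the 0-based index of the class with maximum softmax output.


Softmax is a monotonic transformation, so it preserves the argmax.
We need to find the index of the maximum logit.
Index 0: 1.2
Index 1: -0.6
Index 2: -2.2
Maximum logit = 1.2 at index 0

0


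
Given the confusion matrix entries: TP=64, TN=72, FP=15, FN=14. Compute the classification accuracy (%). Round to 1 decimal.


Accuracy = (TP + TN) / (TP + TN + FP + FN) * 100
= (64 + 72) / (64 + 72 + 15 + 14)
= 136 / 165
= 0.8242
= 82.4%

82.4


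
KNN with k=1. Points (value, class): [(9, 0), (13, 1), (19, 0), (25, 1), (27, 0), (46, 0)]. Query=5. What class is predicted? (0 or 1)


Distances from query 5:
Point 9 (class 0): distance = 4
K=1 nearest neighbors: classes = [0]
Votes for class 1: 0 / 1
Majority vote => class 0

0


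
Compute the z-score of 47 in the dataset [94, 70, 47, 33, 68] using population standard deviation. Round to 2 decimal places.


Mean = (94 + 70 + 47 + 33 + 68) / 5 = 62.4
Variance = sum((x_i - mean)^2) / n = 437.84
Std = sqrt(437.84) = 20.9246
Z = (x - mean) / std
= (47 - 62.4) / 20.9246
= -15.4 / 20.9246
= -0.74

-0.74


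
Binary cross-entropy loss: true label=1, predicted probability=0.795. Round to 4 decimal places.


For y=1: Loss = -log(p)
= -log(0.795)
= -(-0.2294)
= 0.2294

0.2294


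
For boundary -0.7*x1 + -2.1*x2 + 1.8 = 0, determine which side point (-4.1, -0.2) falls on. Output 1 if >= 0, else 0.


Compute -0.7 * -4.1 + -2.1 * -0.2 + 1.8
= 2.87 + 0.42 + 1.8
= 5.09
Since 5.09 >= 0, the point is on the positive side.

1


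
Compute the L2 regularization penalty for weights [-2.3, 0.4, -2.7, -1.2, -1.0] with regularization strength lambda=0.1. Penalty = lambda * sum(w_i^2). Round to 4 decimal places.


Squaring each weight:
(-2.3)^2 = 5.29
0.4^2 = 0.16
(-2.7)^2 = 7.29
(-1.2)^2 = 1.44
(-1.0)^2 = 1.0
Sum of squares = 15.18
Penalty = 0.1 * 15.18 = 1.5180

1.5180


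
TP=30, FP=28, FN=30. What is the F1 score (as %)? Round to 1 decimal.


Precision = TP / (TP + FP) = 30 / 58 = 0.5172
Recall = TP / (TP + FN) = 30 / 60 = 0.5
F1 = 2 * P * R / (P + R)
= 2 * 0.5172 * 0.5 / (0.5172 + 0.5)
= 0.5172 / 1.0172
= 0.5085
As percentage: 50.8%

50.8


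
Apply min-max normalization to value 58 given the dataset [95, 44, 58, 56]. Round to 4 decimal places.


Min = 44, Max = 95
Range = 95 - 44 = 51
Scaled = (x - min) / (max - min)
= (58 - 44) / 51
= 14 / 51
= 0.2745

0.2745


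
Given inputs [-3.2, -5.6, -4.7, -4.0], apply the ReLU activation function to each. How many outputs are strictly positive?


ReLU(x) = max(0, x) for each element:
ReLU(-3.2) = 0
ReLU(-5.6) = 0
ReLU(-4.7) = 0
ReLU(-4.0) = 0
Active neurons (>0): 0

0


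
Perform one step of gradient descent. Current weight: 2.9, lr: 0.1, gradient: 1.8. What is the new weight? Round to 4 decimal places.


w_new = w_old - lr * gradient
= 2.9 - 0.1 * 1.8
= 2.9 - (0.18)
= 2.7200

2.7200


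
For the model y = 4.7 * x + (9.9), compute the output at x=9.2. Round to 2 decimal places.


y = 4.7 * 9.2 + (9.9)
= 43.24 + (9.9)
= 53.14

53.14


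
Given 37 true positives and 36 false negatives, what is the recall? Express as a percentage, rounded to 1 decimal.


Recall = TP / (TP + FN) * 100
= 37 / (37 + 36)
= 37 / 73
= 0.5068
= 50.7%

50.7


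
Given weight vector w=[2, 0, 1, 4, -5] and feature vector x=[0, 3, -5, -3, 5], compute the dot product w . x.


Element-wise products:
2 * 0 = 0
0 * 3 = 0
1 * -5 = -5
4 * -3 = -12
-5 * 5 = -25
Sum = 0 + 0 + -5 + -12 + -25
= -42

-42


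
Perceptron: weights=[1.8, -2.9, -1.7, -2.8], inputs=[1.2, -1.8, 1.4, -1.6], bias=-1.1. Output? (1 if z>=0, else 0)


z = w . x + b
= 1.8*1.2 + -2.9*-1.8 + -1.7*1.4 + -2.8*-1.6 + -1.1
= 2.16 + 5.22 + -2.38 + 4.48 + -1.1
= 9.48 + -1.1
= 8.38
Since z = 8.38 >= 0, output = 1

1


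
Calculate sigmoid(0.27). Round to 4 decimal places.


sigmoid(z) = 1 / (1 + exp(-z))
exp(-(0.27)) = exp(-0.27) = 0.7634
1 + 0.7634 = 1.7634
1 / 1.7634 = 0.5671

0.5671


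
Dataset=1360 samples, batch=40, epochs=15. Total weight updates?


Iterations per epoch = 1360 / 40 = 34
Total updates = iterations_per_epoch * epochs
= 34 * 15
= 510

510


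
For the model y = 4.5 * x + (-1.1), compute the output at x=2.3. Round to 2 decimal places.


y = 4.5 * 2.3 + (-1.1)
= 10.35 + (-1.1)
= 9.25

9.25


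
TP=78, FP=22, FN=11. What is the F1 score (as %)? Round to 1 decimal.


Precision = TP / (TP + FP) = 78 / 100 = 0.78
Recall = TP / (TP + FN) = 78 / 89 = 0.8764
F1 = 2 * P * R / (P + R)
= 2 * 0.78 * 0.8764 / (0.78 + 0.8764)
= 1.3672 / 1.6564
= 0.8254
As percentage: 82.5%

82.5
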